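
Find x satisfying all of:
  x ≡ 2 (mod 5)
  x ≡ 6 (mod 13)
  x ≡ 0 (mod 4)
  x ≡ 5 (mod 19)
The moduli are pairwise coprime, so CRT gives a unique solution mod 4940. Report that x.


Product of moduli M = 5 · 13 · 4 · 19 = 4940.
Merge one congruence at a time:
  Start: x ≡ 2 (mod 5).
  Combine with x ≡ 6 (mod 13); new modulus lcm = 65.
    Write x = 2 + 5·t and substitute into x ≡ 6 (mod 13): 5·t ≡ 6 − 2 = 4 (mod 13).
    The inverse of 5 mod 13 is 8 (since 5·8 = 40 = 3·13 + 1), so t ≡ 8·4 = 32 ≡ 6 (mod 13).
    Then x = 2 + 5·6 = 32, valid modulo lcm(5, 13) = 65: x ≡ 32 (mod 65).
  Combine with x ≡ 0 (mod 4); new modulus lcm = 260.
    Write x = 32 + 65·t and substitute into x ≡ 0 (mod 4): 65·t ≡ 0 − 32 = -32 (mod 4).
    Reduce coefficients mod 4: 1·t ≡ 0 (mod 4).
    So t ≡ 0 (mod 4).
    Then x = 32 + 65·0 = 32, valid modulo lcm(65, 4) = 260: x ≡ 32 (mod 260).
  Combine with x ≡ 5 (mod 19); new modulus lcm = 4940.
    Write x = 32 + 260·t and substitute into x ≡ 5 (mod 19): 260·t ≡ 5 − 32 = -27 (mod 19).
    Reduce coefficients mod 19: 13·t ≡ 11 (mod 19).
    The inverse of 13 mod 19 is 3 (since 13·3 = 39 = 2·19 + 1), so t ≡ 3·11 = 33 ≡ 14 (mod 19).
    Then x = 32 + 260·14 = 3672, valid modulo lcm(260, 19) = 4940: x ≡ 3672 (mod 4940).
Verify against each original: 3672 mod 5 = 2, 3672 mod 13 = 6, 3672 mod 4 = 0, 3672 mod 19 = 5.

x ≡ 3672 (mod 4940).


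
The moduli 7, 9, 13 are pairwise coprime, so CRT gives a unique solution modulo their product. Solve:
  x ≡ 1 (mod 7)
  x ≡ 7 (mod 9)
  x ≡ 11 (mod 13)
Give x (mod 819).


Moduli 7, 9, 13 are pairwise coprime; by CRT there is a unique solution modulo M = 7 · 9 · 13 = 819.
Solve pairwise, accumulating the modulus:
  Start with x ≡ 1 (mod 7).
  Combine with x ≡ 7 (mod 9): since gcd(7, 9) = 1, we get a unique residue mod 63.
    Write x = 1 + 7·t and substitute into x ≡ 7 (mod 9): 7·t ≡ 7 − 1 = 6 (mod 9).
    The inverse of 7 mod 9 is 4 (since 7·4 = 28 = 3·9 + 1), so t ≡ 4·6 = 24 ≡ 6 (mod 9).
    Then x = 1 + 7·6 = 43, valid modulo lcm(7, 9) = 63: x ≡ 43 (mod 63).
  Combine with x ≡ 11 (mod 13): since gcd(63, 13) = 1, we get a unique residue mod 819.
    Write x = 43 + 63·t and substitute into x ≡ 11 (mod 13): 63·t ≡ 11 − 43 = -32 (mod 13).
    Reduce coefficients mod 13: 11·t ≡ 7 (mod 13).
    The inverse of 11 mod 13 is 6 (since 11·6 = 66 = 5·13 + 1), so t ≡ 6·7 = 42 ≡ 3 (mod 13).
    Then x = 43 + 63·3 = 232, valid modulo lcm(63, 13) = 819: x ≡ 232 (mod 819).
Verify: 232 mod 7 = 1 ✓, 232 mod 9 = 7 ✓, 232 mod 13 = 11 ✓.

x ≡ 232 (mod 819).


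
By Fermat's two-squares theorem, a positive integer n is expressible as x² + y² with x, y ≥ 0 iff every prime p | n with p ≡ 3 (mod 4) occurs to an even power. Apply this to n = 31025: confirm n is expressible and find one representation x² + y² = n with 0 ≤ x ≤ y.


Step 1: Factor n = 31025 = 5^2 · 17 · 73.
Step 2: Check the mod-4 condition on each prime factor: 5 ≡ 1 (mod 4), exponent 2; 17 ≡ 1 (mod 4), exponent 1; 73 ≡ 1 (mod 4), exponent 1.
All primes ≡ 3 (mod 4) appear to even exponent (or don't appear), so by the two-squares theorem n IS expressible as a sum of two squares.
Step 3: Build a representation. Group n = k² · m with k = 5 and m = 17 · 73 = 1241 (a product of primes ≡ 1 (mod 4)); a representation of m scales to one of n via (k·x)² + (k·y)² = k²(x² + y²). Each prime p ≡ 1 (mod 4) is itself a sum of two squares; find a² by testing p − a² for a perfect square:
  17: 17 − 1² = 16 = 4² ⇒ 17 = 1² + 4².
  73: 73 − 1² = 72, 73 − 2² = 69, 73 − 3² = 64 = 8² ⇒ 73 = 3² + 8².
  Combine using the Brahmagupta–Fibonacci identity (a² + b²)(c² + d²) = (ac − bd)² + (ad + bc)² = (ac + bd)² + (ad − bc)²:
  17 · 73 = 1241: from (1² + 4²)(3² + 8²), take (1·3 − 4·8, 1·8 + 4·3) = (3 − 32, 8 + 12) = (-29, 20); dropping signs (only squares matter) gives (29, 20); check 29² + 20² = 841 + 400 = 1241 ✓.
  Scale by k = 5: (5·29, 5·20) = (145, 100).
Step 4: Order so x ≤ y and verify: 100² + 145² = 10000 + 21025 = 31025 = n. ✓

n = 31025 = 100² + 145² (one valid representation with x ≤ y).


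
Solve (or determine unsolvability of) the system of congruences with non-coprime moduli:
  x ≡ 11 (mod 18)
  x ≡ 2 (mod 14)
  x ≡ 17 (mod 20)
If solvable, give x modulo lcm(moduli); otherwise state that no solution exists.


Moduli 18, 14, 20 are not pairwise coprime, so CRT works modulo lcm(m_i) when all pairwise compatibility conditions hold.
Pairwise compatibility: gcd(m_i, m_j) must divide a_i - a_j for every pair.
Merge one congruence at a time:
  Start: x ≡ 11 (mod 18).
  Combine with x ≡ 2 (mod 14): gcd(18, 14) = 2, and 2 - 11 = -9 is NOT divisible by 2.
    ⇒ system is inconsistent (no integer solution).

No solution (the system is inconsistent).


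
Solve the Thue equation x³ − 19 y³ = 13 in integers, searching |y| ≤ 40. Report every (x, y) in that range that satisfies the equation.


The equation is x³ - 19y³ = 13. For fixed y, x³ = 19·y³ + 13, so a solution requires the RHS to be a perfect cube.
Strategy: iterate y from -40 to 40, compute RHS = 19·y³ + 13, and check whether it is a (positive or negative) perfect cube.
Check small values of y:
  y = 0: RHS = 13 is not a perfect cube.
  y = 1: RHS = 32 is not a perfect cube.
  y = -1: RHS = -6 is not a perfect cube.
  y = 2: RHS = 165 is not a perfect cube.
  y = -2: RHS = -139 is not a perfect cube.
  y = 3: RHS = 526 is not a perfect cube.
  y = -3: RHS = -500 is not a perfect cube.
Continuing the search up to |y| = 40 finds no solutions either.
No (x, y) in the scanned range satisfies the equation.

No integer solutions with |y| ≤ 40.


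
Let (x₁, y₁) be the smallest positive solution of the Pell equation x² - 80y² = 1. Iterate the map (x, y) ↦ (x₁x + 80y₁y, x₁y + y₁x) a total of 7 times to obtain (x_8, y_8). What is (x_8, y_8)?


Step 1: Find the fundamental solution (x₁, y₁) of x² - 80y² = 1.
  Expand √80 as a continued fraction. a₀ = ⌊√80⌋ = 8; iterate m_{k+1} = d_k·a_k − m_k, d_{k+1} = (80 − m_{k+1}²)/d_k, a_{k+1} = ⌊(a₀ + m_{k+1})/d_{k+1}⌋ (starting m₀ = 0, d₀ = 1), with convergents p_k = a_k·p_{k-1} + p_{k-2}, q_k = a_k·q_{k-1} + q_{k-2} (p₋₁ = 1, q₋₁ = 0):
  k = 0: a₀ = 8; p₀/q₀ = 8/1; p₀² − 80·q₀² = 64 − 80 = -16.
  k = 1: m = 8, d = 16, a = ⌊(8 + 8)/16⌋ = 1; p/q = (1·8 + 1)/(1·1 + 0) = 9/1; p² − 80·q² = 81 − 80 = 1.
  The first convergent with p² − 80·q² = 1 gives the fundamental solution (x₁, y₁) = (9, 1).
Step 2: Apply the recurrence (x_{n+1}, y_{n+1}) = (x₁x_n + 80y₁y_n, x₁y_n + y₁x_n) repeatedly.
  From (x_1, y_1) = (9, 1): x_2 = 9·9 + 80·1·1 = 161; y_2 = 9·1 + 1·9 = 18.
  From (x_2, y_2) = (161, 18): x_3 = 9·161 + 80·1·18 = 2889; y_3 = 9·18 + 1·161 = 323.
  From (x_3, y_3) = (2889, 323): x_4 = 9·2889 + 80·1·323 = 51841; y_4 = 9·323 + 1·2889 = 5796.
  From (x_4, y_4) = (51841, 5796): x_5 = 9·51841 + 80·1·5796 = 930249; y_5 = 9·5796 + 1·51841 = 104005.
  From (x_5, y_5) = (930249, 104005): x_6 = 9·930249 + 80·1·104005 = 16692641; y_6 = 9·104005 + 1·930249 = 1866294.
  From (x_6, y_6) = (16692641, 1866294): x_7 = 9·16692641 + 80·1·1866294 = 299537289; y_7 = 9·1866294 + 1·16692641 = 33489287.
  From (x_7, y_7) = (299537289, 33489287): x_8 = 9·299537289 + 80·1·33489287 = 5374978561; y_8 = 9·33489287 + 1·299537289 = 600940872.
Step 3: Verify x_8² - 80·y_8² = 28890394531209630721 - 28890394531209630720 = 1 (should be 1). ✓

(x_1, y_1) = (9, 1); (x_8, y_8) = (5374978561, 600940872).


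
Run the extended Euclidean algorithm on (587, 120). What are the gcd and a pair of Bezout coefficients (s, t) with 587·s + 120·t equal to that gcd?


Euclidean algorithm on (587, 120) — divide until remainder is 0:
  587 = 4 · 120 + 107
  120 = 1 · 107 + 13
  107 = 8 · 13 + 3
  13 = 4 · 3 + 1
  3 = 3 · 1 + 0
gcd(587, 120) = 1.
Track Bezout coefficients alongside the remainders: start with r₀ = 587 = a·1 + b·0 (s = 1, t = 0) and r₁ = 120 = a·0 + b·1 (s = 0, t = 1); each new remainder r_{k+1} = r_{k-1} − q_k·r_k inherits s_{k+1} = s_{k-1} − q_k·s_k, t_{k+1} = t_{k-1} − q_k·t_k, so r_k = a·s_k + b·t_k at every step:
  q = 4: r = 107, s = 1 − 4·0 = 1, t = 0 − 4·1 = -4  (check: 587·1 + 120·(-4) = 107)
  q = 1: r = 13, s = 0 − 1·1 = -1, t = 1 − 1·(-4) = 5  (check: 587·(-1) + 120·5 = 13)
  q = 8: r = 3, s = 1 − 8·(-1) = 9, t = -4 − 8·5 = -44  (check: 587·9 + 120·(-44) = 3)
  q = 4: r = 1, s = -1 − 4·9 = -37, t = 5 − 4·(-44) = 181  (check: 587·(-37) + 120·181 = 1)
The row with r = 1 (the gcd) gives the Bezout coefficients s = -37, t = 181.
Result: 587 · (-37) + 120 · (181) = 1.

gcd(587, 120) = 1; s = -37, t = 181 (check: 587·(-37) + 120·181 = 1).


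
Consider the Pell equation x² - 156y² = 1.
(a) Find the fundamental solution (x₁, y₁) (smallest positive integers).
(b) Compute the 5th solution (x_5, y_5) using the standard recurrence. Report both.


Step 1: Find the fundamental solution (x₁, y₁) of x² - 156y² = 1.
  Expand √156 as a continued fraction. a₀ = ⌊√156⌋ = 12; iterate m_{k+1} = d_k·a_k − m_k, d_{k+1} = (156 − m_{k+1}²)/d_k, a_{k+1} = ⌊(a₀ + m_{k+1})/d_{k+1}⌋ (starting m₀ = 0, d₀ = 1), with convergents p_k = a_k·p_{k-1} + p_{k-2}, q_k = a_k·q_{k-1} + q_{k-2} (p₋₁ = 1, q₋₁ = 0):
  k = 0: a₀ = 12; p₀/q₀ = 12/1; p₀² − 156·q₀² = 144 − 156 = -12.
  k = 1: m = 12, d = 12, a = ⌊(12 + 12)/12⌋ = 2; p/q = (2·12 + 1)/(2·1 + 0) = 25/2; p² − 156·q² = 625 − 624 = 1.
  The first convergent with p² − 156·q² = 1 gives the fundamental solution (x₁, y₁) = (25, 2).
Step 2: Apply the recurrence (x_{n+1}, y_{n+1}) = (x₁x_n + 156y₁y_n, x₁y_n + y₁x_n) repeatedly.
  From (x_1, y_1) = (25, 2): x_2 = 25·25 + 156·2·2 = 1249; y_2 = 25·2 + 2·25 = 100.
  From (x_2, y_2) = (1249, 100): x_3 = 25·1249 + 156·2·100 = 62425; y_3 = 25·100 + 2·1249 = 4998.
  From (x_3, y_3) = (62425, 4998): x_4 = 25·62425 + 156·2·4998 = 3120001; y_4 = 25·4998 + 2·62425 = 249800.
  From (x_4, y_4) = (3120001, 249800): x_5 = 25·3120001 + 156·2·249800 = 155937625; y_5 = 25·249800 + 2·3120001 = 12485002.
Step 3: Verify x_5² - 156·y_5² = 24316542890640625 - 24316542890640624 = 1 (should be 1). ✓

(x_1, y_1) = (25, 2); (x_5, y_5) = (155937625, 12485002).


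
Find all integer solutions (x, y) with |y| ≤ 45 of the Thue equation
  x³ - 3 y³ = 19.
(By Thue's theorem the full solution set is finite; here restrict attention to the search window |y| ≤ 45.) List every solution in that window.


The equation is x³ - 3y³ = 19. For fixed y, x³ = 3·y³ + 19, so a solution requires the RHS to be a perfect cube.
Strategy: iterate y from -45 to 45, compute RHS = 3·y³ + 19, and check whether it is a (positive or negative) perfect cube.
Check small values of y:
  y = 0: RHS = 19 is not a perfect cube.
  y = 1: RHS = 22 is not a perfect cube.
  y = -1: RHS = 16 is not a perfect cube.
  y = 2: RHS = 43 is not a perfect cube.
  y = -2: RHS = -5 is not a perfect cube.
  y = 3: RHS = 100 is not a perfect cube.
  y = -3: RHS = -62 is not a perfect cube.
Continuing the search up to |y| = 45 finds no solutions either.
No (x, y) in the scanned range satisfies the equation.

No integer solutions with |y| ≤ 45.


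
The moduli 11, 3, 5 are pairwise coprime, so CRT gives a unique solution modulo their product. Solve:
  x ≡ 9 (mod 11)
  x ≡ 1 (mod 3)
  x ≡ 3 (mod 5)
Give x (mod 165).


Moduli 11, 3, 5 are pairwise coprime; by CRT there is a unique solution modulo M = 11 · 3 · 5 = 165.
Solve pairwise, accumulating the modulus:
  Start with x ≡ 9 (mod 11).
  Combine with x ≡ 1 (mod 3): since gcd(11, 3) = 1, we get a unique residue mod 33.
    Write x = 9 + 11·t and substitute into x ≡ 1 (mod 3): 11·t ≡ 1 − 9 = -8 (mod 3).
    Reduce coefficients mod 3: 2·t ≡ 1 (mod 3).
    The inverse of 2 mod 3 is 2 (since 2·2 = 4 = 1·3 + 1), so t ≡ 2·1 = 2 ≡ 2 (mod 3).
    Then x = 9 + 11·2 = 31, valid modulo lcm(11, 3) = 33: x ≡ 31 (mod 33).
  Combine with x ≡ 3 (mod 5): since gcd(33, 5) = 1, we get a unique residue mod 165.
    Write x = 31 + 33·t and substitute into x ≡ 3 (mod 5): 33·t ≡ 3 − 31 = -28 (mod 5).
    Reduce coefficients mod 5: 3·t ≡ 2 (mod 5).
    The inverse of 3 mod 5 is 2 (since 3·2 = 6 = 1·5 + 1), so t ≡ 2·2 = 4 ≡ 4 (mod 5).
    Then x = 31 + 33·4 = 163, valid modulo lcm(33, 5) = 165: x ≡ 163 (mod 165).
Verify: 163 mod 11 = 9 ✓, 163 mod 3 = 1 ✓, 163 mod 5 = 3 ✓.

x ≡ 163 (mod 165).


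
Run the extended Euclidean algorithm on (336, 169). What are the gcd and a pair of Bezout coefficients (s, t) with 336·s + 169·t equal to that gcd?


Euclidean algorithm on (336, 169) — divide until remainder is 0:
  336 = 1 · 169 + 167
  169 = 1 · 167 + 2
  167 = 83 · 2 + 1
  2 = 2 · 1 + 0
gcd(336, 169) = 1.
Track Bezout coefficients alongside the remainders: start with r₀ = 336 = a·1 + b·0 (s = 1, t = 0) and r₁ = 169 = a·0 + b·1 (s = 0, t = 1); each new remainder r_{k+1} = r_{k-1} − q_k·r_k inherits s_{k+1} = s_{k-1} − q_k·s_k, t_{k+1} = t_{k-1} − q_k·t_k, so r_k = a·s_k + b·t_k at every step:
  q = 1: r = 167, s = 1 − 1·0 = 1, t = 0 − 1·1 = -1  (check: 336·1 + 169·(-1) = 167)
  q = 1: r = 2, s = 0 − 1·1 = -1, t = 1 − 1·(-1) = 2  (check: 336·(-1) + 169·2 = 2)
  q = 83: r = 1, s = 1 − 83·(-1) = 84, t = -1 − 83·2 = -167  (check: 336·84 + 169·(-167) = 1)
The row with r = 1 (the gcd) gives the Bezout coefficients s = 84, t = -167.
Result: 336 · (84) + 169 · (-167) = 1.

gcd(336, 169) = 1; s = 84, t = -167 (check: 336·84 + 169·(-167) = 1).


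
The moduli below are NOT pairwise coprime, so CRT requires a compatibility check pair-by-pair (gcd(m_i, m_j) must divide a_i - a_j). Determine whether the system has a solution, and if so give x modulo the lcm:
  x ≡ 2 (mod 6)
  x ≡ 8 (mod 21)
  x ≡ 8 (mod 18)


Moduli 6, 21, 18 are not pairwise coprime, so CRT works modulo lcm(m_i) when all pairwise compatibility conditions hold.
Pairwise compatibility: gcd(m_i, m_j) must divide a_i - a_j for every pair.
Merge one congruence at a time:
  Start: x ≡ 2 (mod 6).
  Combine with x ≡ 8 (mod 21): gcd(6, 21) = 3; 8 - 2 = 6, which IS divisible by 3, so compatible.
    Write x = 2 + 6·t and substitute into x ≡ 8 (mod 21): 6·t ≡ 8 − 2 = 6 (mod 21).
    Divide the congruence (and modulus) by g = 3: 2·t ≡ 2 (mod 7).
    The inverse of 2 mod 7 is 4 (since 2·4 = 8 = 1·7 + 1), so t ≡ 4·2 = 8 ≡ 1 (mod 7).
    Then x = 2 + 6·1 = 8, valid modulo lcm(6, 21) = 42: x ≡ 8 (mod 42).
  Combine with x ≡ 8 (mod 18): gcd(42, 18) = 6; 8 - 8 = 0, which IS divisible by 6, so compatible.
    Write x = 8 + 42·t and substitute into x ≡ 8 (mod 18): 42·t ≡ 8 − 8 = 0 (mod 18).
    Divide the congruence (and modulus) by g = 6: 7·t ≡ 0 (mod 3).
    Reduce coefficients mod 3: 1·t ≡ 0 (mod 3).
    So t ≡ 0 (mod 3).
    Then x = 8 + 42·0 = 8, valid modulo lcm(42, 18) = 126: x ≡ 8 (mod 126).
Verify: 8 mod 6 = 2, 8 mod 21 = 8, 8 mod 18 = 8.

x ≡ 8 (mod 126).


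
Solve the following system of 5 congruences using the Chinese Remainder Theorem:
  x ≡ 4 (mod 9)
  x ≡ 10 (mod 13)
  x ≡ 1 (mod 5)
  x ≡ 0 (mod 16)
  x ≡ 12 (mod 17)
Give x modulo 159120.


Product of moduli M = 9 · 13 · 5 · 16 · 17 = 159120.
Merge one congruence at a time:
  Start: x ≡ 4 (mod 9).
  Combine with x ≡ 10 (mod 13); new modulus lcm = 117.
    Write x = 4 + 9·t and substitute into x ≡ 10 (mod 13): 9·t ≡ 10 − 4 = 6 (mod 13).
    The inverse of 9 mod 13 is 3 (since 9·3 = 27 = 2·13 + 1), so t ≡ 3·6 = 18 ≡ 5 (mod 13).
    Then x = 4 + 9·5 = 49, valid modulo lcm(9, 13) = 117: x ≡ 49 (mod 117).
  Combine with x ≡ 1 (mod 5); new modulus lcm = 585.
    Write x = 49 + 117·t and substitute into x ≡ 1 (mod 5): 117·t ≡ 1 − 49 = -48 (mod 5).
    Reduce coefficients mod 5: 2·t ≡ 2 (mod 5).
    The inverse of 2 mod 5 is 3 (since 2·3 = 6 = 1·5 + 1), so t ≡ 3·2 = 6 ≡ 1 (mod 5).
    Then x = 49 + 117·1 = 166, valid modulo lcm(117, 5) = 585: x ≡ 166 (mod 585).
  Combine with x ≡ 0 (mod 16); new modulus lcm = 9360.
    Write x = 166 + 585·t and substitute into x ≡ 0 (mod 16): 585·t ≡ 0 − 166 = -166 (mod 16).
    Reduce coefficients mod 16: 9·t ≡ 10 (mod 16).
    The inverse of 9 mod 16 is 9 (since 9·9 = 81 = 5·16 + 1), so t ≡ 9·10 = 90 ≡ 10 (mod 16).
    Then x = 166 + 585·10 = 6016, valid modulo lcm(585, 16) = 9360: x ≡ 6016 (mod 9360).
  Combine with x ≡ 12 (mod 17); new modulus lcm = 159120.
    Write x = 6016 + 9360·t and substitute into x ≡ 12 (mod 17): 9360·t ≡ 12 − 6016 = -6004 (mod 17).
    Reduce coefficients mod 17: 10·t ≡ 14 (mod 17).
    The inverse of 10 mod 17 is 12 (since 10·12 = 120 = 7·17 + 1), so t ≡ 12·14 = 168 ≡ 15 (mod 17).
    Then x = 6016 + 9360·15 = 146416, valid modulo lcm(9360, 17) = 159120: x ≡ 146416 (mod 159120).
Verify against each original: 146416 mod 9 = 4, 146416 mod 13 = 10, 146416 mod 5 = 1, 146416 mod 16 = 0, 146416 mod 17 = 12.

x ≡ 146416 (mod 159120).


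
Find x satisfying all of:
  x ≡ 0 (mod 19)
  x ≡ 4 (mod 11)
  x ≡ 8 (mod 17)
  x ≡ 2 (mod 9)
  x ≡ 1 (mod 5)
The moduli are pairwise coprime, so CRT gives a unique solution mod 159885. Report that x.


Product of moduli M = 19 · 11 · 17 · 9 · 5 = 159885.
Merge one congruence at a time:
  Start: x ≡ 0 (mod 19).
  Combine with x ≡ 4 (mod 11); new modulus lcm = 209.
    Write x = 0 + 19·t and substitute into x ≡ 4 (mod 11): 19·t ≡ 4 − 0 = 4 (mod 11).
    Reduce coefficients mod 11: 8·t ≡ 4 (mod 11).
    The inverse of 8 mod 11 is 7 (since 8·7 = 56 = 5·11 + 1), so t ≡ 7·4 = 28 ≡ 6 (mod 11).
    Then x = 0 + 19·6 = 114, valid modulo lcm(19, 11) = 209: x ≡ 114 (mod 209).
  Combine with x ≡ 8 (mod 17); new modulus lcm = 3553.
    Write x = 114 + 209·t and substitute into x ≡ 8 (mod 17): 209·t ≡ 8 − 114 = -106 (mod 17).
    Reduce coefficients mod 17: 5·t ≡ 13 (mod 17).
    The inverse of 5 mod 17 is 7 (since 5·7 = 35 = 2·17 + 1), so t ≡ 7·13 = 91 ≡ 6 (mod 17).
    Then x = 114 + 209·6 = 1368, valid modulo lcm(209, 17) = 3553: x ≡ 1368 (mod 3553).
  Combine with x ≡ 2 (mod 9); new modulus lcm = 31977.
    Write x = 1368 + 3553·t and substitute into x ≡ 2 (mod 9): 3553·t ≡ 2 − 1368 = -1366 (mod 9).
    Reduce coefficients mod 9: 7·t ≡ 2 (mod 9).
    The inverse of 7 mod 9 is 4 (since 7·4 = 28 = 3·9 + 1), so t ≡ 4·2 = 8 ≡ 8 (mod 9).
    Then x = 1368 + 3553·8 = 29792, valid modulo lcm(3553, 9) = 31977: x ≡ 29792 (mod 31977).
  Combine with x ≡ 1 (mod 5); new modulus lcm = 159885.
    Write x = 29792 + 31977·t and substitute into x ≡ 1 (mod 5): 31977·t ≡ 1 − 29792 = -29791 (mod 5).
    Reduce coefficients mod 5: 2·t ≡ 4 (mod 5).
    The inverse of 2 mod 5 is 3 (since 2·3 = 6 = 1·5 + 1), so t ≡ 3·4 = 12 ≡ 2 (mod 5).
    Then x = 29792 + 31977·2 = 93746, valid modulo lcm(31977, 5) = 159885: x ≡ 93746 (mod 159885).
Verify against each original: 93746 mod 19 = 0, 93746 mod 11 = 4, 93746 mod 17 = 8, 93746 mod 9 = 2, 93746 mod 5 = 1.

x ≡ 93746 (mod 159885).


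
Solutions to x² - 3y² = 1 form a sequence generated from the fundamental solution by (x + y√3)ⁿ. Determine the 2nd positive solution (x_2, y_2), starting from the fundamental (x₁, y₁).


Step 1: Find the fundamental solution (x₁, y₁) of x² - 3y² = 1.
  Expand √3 as a continued fraction. a₀ = ⌊√3⌋ = 1; iterate m_{k+1} = d_k·a_k − m_k, d_{k+1} = (3 − m_{k+1}²)/d_k, a_{k+1} = ⌊(a₀ + m_{k+1})/d_{k+1}⌋ (starting m₀ = 0, d₀ = 1), with convergents p_k = a_k·p_{k-1} + p_{k-2}, q_k = a_k·q_{k-1} + q_{k-2} (p₋₁ = 1, q₋₁ = 0):
  k = 0: a₀ = 1; p₀/q₀ = 1/1; p₀² − 3·q₀² = 1 − 3 = -2.
  k = 1: m = 1, d = 2, a = ⌊(1 + 1)/2⌋ = 1; p/q = (1·1 + 1)/(1·1 + 0) = 2/1; p² − 3·q² = 4 − 3 = 1.
  The first convergent with p² − 3·q² = 1 gives the fundamental solution (x₁, y₁) = (2, 1).
Step 2: Apply the recurrence (x_{n+1}, y_{n+1}) = (x₁x_n + 3y₁y_n, x₁y_n + y₁x_n) repeatedly.
  From (x_1, y_1) = (2, 1): x_2 = 2·2 + 3·1·1 = 7; y_2 = 2·1 + 1·2 = 4.
Step 3: Verify x_2² - 3·y_2² = 49 - 48 = 1 (should be 1). ✓

(x_1, y_1) = (2, 1); (x_2, y_2) = (7, 4).


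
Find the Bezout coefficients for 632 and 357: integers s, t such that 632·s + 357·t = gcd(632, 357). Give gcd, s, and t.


Euclidean algorithm on (632, 357) — divide until remainder is 0:
  632 = 1 · 357 + 275
  357 = 1 · 275 + 82
  275 = 3 · 82 + 29
  82 = 2 · 29 + 24
  29 = 1 · 24 + 5
  24 = 4 · 5 + 4
  5 = 1 · 4 + 1
  4 = 4 · 1 + 0
gcd(632, 357) = 1.
Track Bezout coefficients alongside the remainders: start with r₀ = 632 = a·1 + b·0 (s = 1, t = 0) and r₁ = 357 = a·0 + b·1 (s = 0, t = 1); each new remainder r_{k+1} = r_{k-1} − q_k·r_k inherits s_{k+1} = s_{k-1} − q_k·s_k, t_{k+1} = t_{k-1} − q_k·t_k, so r_k = a·s_k + b·t_k at every step:
  q = 1: r = 275, s = 1 − 1·0 = 1, t = 0 − 1·1 = -1  (check: 632·1 + 357·(-1) = 275)
  q = 1: r = 82, s = 0 − 1·1 = -1, t = 1 − 1·(-1) = 2  (check: 632·(-1) + 357·2 = 82)
  q = 3: r = 29, s = 1 − 3·(-1) = 4, t = -1 − 3·2 = -7  (check: 632·4 + 357·(-7) = 29)
  q = 2: r = 24, s = -1 − 2·4 = -9, t = 2 − 2·(-7) = 16  (check: 632·(-9) + 357·16 = 24)
  q = 1: r = 5, s = 4 − 1·(-9) = 13, t = -7 − 1·16 = -23  (check: 632·13 + 357·(-23) = 5)
  q = 4: r = 4, s = -9 − 4·13 = -61, t = 16 − 4·(-23) = 108  (check: 632·(-61) + 357·108 = 4)
  q = 1: r = 1, s = 13 − 1·(-61) = 74, t = -23 − 1·108 = -131  (check: 632·74 + 357·(-131) = 1)
The row with r = 1 (the gcd) gives the Bezout coefficients s = 74, t = -131.
Result: 632 · (74) + 357 · (-131) = 1.

gcd(632, 357) = 1; s = 74, t = -131 (check: 632·74 + 357·(-131) = 1).


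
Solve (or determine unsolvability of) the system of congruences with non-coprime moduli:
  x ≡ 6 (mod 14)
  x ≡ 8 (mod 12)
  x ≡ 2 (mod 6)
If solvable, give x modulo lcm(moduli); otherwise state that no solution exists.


Moduli 14, 12, 6 are not pairwise coprime, so CRT works modulo lcm(m_i) when all pairwise compatibility conditions hold.
Pairwise compatibility: gcd(m_i, m_j) must divide a_i - a_j for every pair.
Merge one congruence at a time:
  Start: x ≡ 6 (mod 14).
  Combine with x ≡ 8 (mod 12): gcd(14, 12) = 2; 8 - 6 = 2, which IS divisible by 2, so compatible.
    Write x = 6 + 14·t and substitute into x ≡ 8 (mod 12): 14·t ≡ 8 − 6 = 2 (mod 12).
    Divide the congruence (and modulus) by g = 2: 7·t ≡ 1 (mod 6).
    Reduce coefficients mod 6: 1·t ≡ 1 (mod 6).
    So t ≡ 1 (mod 6).
    Then x = 6 + 14·1 = 20, valid modulo lcm(14, 12) = 84: x ≡ 20 (mod 84).
  Combine with x ≡ 2 (mod 6): gcd(84, 6) = 6; 2 - 20 = -18, which IS divisible by 6, so compatible.
    Write x = 20 + 84·t and substitute into x ≡ 2 (mod 6): 84·t ≡ 2 − 20 = -18 (mod 6).
    Divide the congruence (and modulus) by g = 6: 14·t ≡ -3 (mod 1).
    Modulo 1 every t works; take t = 0.
    Then x = 20 + 84·0 = 20, valid modulo lcm(84, 6) = 84: x ≡ 20 (mod 84).
Verify: 20 mod 14 = 6, 20 mod 12 = 8, 20 mod 6 = 2.

x ≡ 20 (mod 84).


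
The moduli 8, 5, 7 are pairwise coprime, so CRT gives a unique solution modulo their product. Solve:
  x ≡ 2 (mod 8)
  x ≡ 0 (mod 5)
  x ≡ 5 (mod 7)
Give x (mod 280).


Moduli 8, 5, 7 are pairwise coprime; by CRT there is a unique solution modulo M = 8 · 5 · 7 = 280.
Solve pairwise, accumulating the modulus:
  Start with x ≡ 2 (mod 8).
  Combine with x ≡ 0 (mod 5): since gcd(8, 5) = 1, we get a unique residue mod 40.
    Write x = 2 + 8·t and substitute into x ≡ 0 (mod 5): 8·t ≡ 0 − 2 = -2 (mod 5).
    Reduce coefficients mod 5: 3·t ≡ 3 (mod 5).
    The inverse of 3 mod 5 is 2 (since 3·2 = 6 = 1·5 + 1), so t ≡ 2·3 = 6 ≡ 1 (mod 5).
    Then x = 2 + 8·1 = 10, valid modulo lcm(8, 5) = 40: x ≡ 10 (mod 40).
  Combine with x ≡ 5 (mod 7): since gcd(40, 7) = 1, we get a unique residue mod 280.
    Write x = 10 + 40·t and substitute into x ≡ 5 (mod 7): 40·t ≡ 5 − 10 = -5 (mod 7).
    Reduce coefficients mod 7: 5·t ≡ 2 (mod 7).
    The inverse of 5 mod 7 is 3 (since 5·3 = 15 = 2·7 + 1), so t ≡ 3·2 = 6 ≡ 6 (mod 7).
    Then x = 10 + 40·6 = 250, valid modulo lcm(40, 7) = 280: x ≡ 250 (mod 280).
Verify: 250 mod 8 = 2 ✓, 250 mod 5 = 0 ✓, 250 mod 7 = 5 ✓.

x ≡ 250 (mod 280).


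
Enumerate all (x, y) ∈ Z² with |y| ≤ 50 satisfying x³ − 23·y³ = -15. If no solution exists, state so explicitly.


The equation is x³ - 23y³ = -15. For fixed y, x³ = 23·y³ − 15, so a solution requires the RHS to be a perfect cube.
Strategy: iterate y from -50 to 50, compute RHS = 23·y³ − 15, and check whether it is a (positive or negative) perfect cube.
Check small values of y:
  y = 0: RHS = -15 is not a perfect cube.
  y = 1: RHS = 8 = (2)³ ⇒ x = 2 works.
  y = -1: RHS = -38 is not a perfect cube.
  y = 2: RHS = 169 is not a perfect cube.
  y = -2: RHS = -199 is not a perfect cube.
  y = 3: RHS = 606 is not a perfect cube.
  y = -3: RHS = -636 is not a perfect cube.
Continuing the search up to |y| = 50 finds no further solutions beyond those listed.
Collected solutions: (2, 1).

Solutions (with |y| ≤ 50): (2, 1).


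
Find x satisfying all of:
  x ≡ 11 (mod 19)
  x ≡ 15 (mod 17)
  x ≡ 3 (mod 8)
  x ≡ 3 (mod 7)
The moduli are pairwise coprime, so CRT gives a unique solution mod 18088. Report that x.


Product of moduli M = 19 · 17 · 8 · 7 = 18088.
Merge one congruence at a time:
  Start: x ≡ 11 (mod 19).
  Combine with x ≡ 15 (mod 17); new modulus lcm = 323.
    Write x = 11 + 19·t and substitute into x ≡ 15 (mod 17): 19·t ≡ 15 − 11 = 4 (mod 17).
    Reduce coefficients mod 17: 2·t ≡ 4 (mod 17).
    The inverse of 2 mod 17 is 9 (since 2·9 = 18 = 1·17 + 1), so t ≡ 9·4 = 36 ≡ 2 (mod 17).
    Then x = 11 + 19·2 = 49, valid modulo lcm(19, 17) = 323: x ≡ 49 (mod 323).
  Combine with x ≡ 3 (mod 8); new modulus lcm = 2584.
    Write x = 49 + 323·t and substitute into x ≡ 3 (mod 8): 323·t ≡ 3 − 49 = -46 (mod 8).
    Reduce coefficients mod 8: 3·t ≡ 2 (mod 8).
    The inverse of 3 mod 8 is 3 (since 3·3 = 9 = 1·8 + 1), so t ≡ 3·2 = 6 ≡ 6 (mod 8).
    Then x = 49 + 323·6 = 1987, valid modulo lcm(323, 8) = 2584: x ≡ 1987 (mod 2584).
  Combine with x ≡ 3 (mod 7); new modulus lcm = 18088.
    Write x = 1987 + 2584·t and substitute into x ≡ 3 (mod 7): 2584·t ≡ 3 − 1987 = -1984 (mod 7).
    Reduce coefficients mod 7: 1·t ≡ 4 (mod 7).
    So t ≡ 4 (mod 7).
    Then x = 1987 + 2584·4 = 12323, valid modulo lcm(2584, 7) = 18088: x ≡ 12323 (mod 18088).
Verify against each original: 12323 mod 19 = 11, 12323 mod 17 = 15, 12323 mod 8 = 3, 12323 mod 7 = 3.

x ≡ 12323 (mod 18088).


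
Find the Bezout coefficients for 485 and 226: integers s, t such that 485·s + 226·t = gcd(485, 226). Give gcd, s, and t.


Euclidean algorithm on (485, 226) — divide until remainder is 0:
  485 = 2 · 226 + 33
  226 = 6 · 33 + 28
  33 = 1 · 28 + 5
  28 = 5 · 5 + 3
  5 = 1 · 3 + 2
  3 = 1 · 2 + 1
  2 = 2 · 1 + 0
gcd(485, 226) = 1.
Track Bezout coefficients alongside the remainders: start with r₀ = 485 = a·1 + b·0 (s = 1, t = 0) and r₁ = 226 = a·0 + b·1 (s = 0, t = 1); each new remainder r_{k+1} = r_{k-1} − q_k·r_k inherits s_{k+1} = s_{k-1} − q_k·s_k, t_{k+1} = t_{k-1} − q_k·t_k, so r_k = a·s_k + b·t_k at every step:
  q = 2: r = 33, s = 1 − 2·0 = 1, t = 0 − 2·1 = -2  (check: 485·1 + 226·(-2) = 33)
  q = 6: r = 28, s = 0 − 6·1 = -6, t = 1 − 6·(-2) = 13  (check: 485·(-6) + 226·13 = 28)
  q = 1: r = 5, s = 1 − 1·(-6) = 7, t = -2 − 1·13 = -15  (check: 485·7 + 226·(-15) = 5)
  q = 5: r = 3, s = -6 − 5·7 = -41, t = 13 − 5·(-15) = 88  (check: 485·(-41) + 226·88 = 3)
  q = 1: r = 2, s = 7 − 1·(-41) = 48, t = -15 − 1·88 = -103  (check: 485·48 + 226·(-103) = 2)
  q = 1: r = 1, s = -41 − 1·48 = -89, t = 88 − 1·(-103) = 191  (check: 485·(-89) + 226·191 = 1)
The row with r = 1 (the gcd) gives the Bezout coefficients s = -89, t = 191.
Result: 485 · (-89) + 226 · (191) = 1.

gcd(485, 226) = 1; s = -89, t = 191 (check: 485·(-89) + 226·191 = 1).


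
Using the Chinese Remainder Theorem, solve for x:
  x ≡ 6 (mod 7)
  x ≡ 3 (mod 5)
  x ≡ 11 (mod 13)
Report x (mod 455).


Moduli 7, 5, 13 are pairwise coprime; by CRT there is a unique solution modulo M = 7 · 5 · 13 = 455.
Solve pairwise, accumulating the modulus:
  Start with x ≡ 6 (mod 7).
  Combine with x ≡ 3 (mod 5): since gcd(7, 5) = 1, we get a unique residue mod 35.
    Write x = 6 + 7·t and substitute into x ≡ 3 (mod 5): 7·t ≡ 3 − 6 = -3 (mod 5).
    Reduce coefficients mod 5: 2·t ≡ 2 (mod 5).
    The inverse of 2 mod 5 is 3 (since 2·3 = 6 = 1·5 + 1), so t ≡ 3·2 = 6 ≡ 1 (mod 5).
    Then x = 6 + 7·1 = 13, valid modulo lcm(7, 5) = 35: x ≡ 13 (mod 35).
  Combine with x ≡ 11 (mod 13): since gcd(35, 13) = 1, we get a unique residue mod 455.
    Write x = 13 + 35·t and substitute into x ≡ 11 (mod 13): 35·t ≡ 11 − 13 = -2 (mod 13).
    Reduce coefficients mod 13: 9·t ≡ 11 (mod 13).
    The inverse of 9 mod 13 is 3 (since 9·3 = 27 = 2·13 + 1), so t ≡ 3·11 = 33 ≡ 7 (mod 13).
    Then x = 13 + 35·7 = 258, valid modulo lcm(35, 13) = 455: x ≡ 258 (mod 455).
Verify: 258 mod 7 = 6 ✓, 258 mod 5 = 3 ✓, 258 mod 13 = 11 ✓.

x ≡ 258 (mod 455).


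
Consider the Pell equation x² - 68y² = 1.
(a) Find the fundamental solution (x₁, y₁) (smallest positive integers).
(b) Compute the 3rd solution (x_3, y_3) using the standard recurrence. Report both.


Step 1: Find the fundamental solution (x₁, y₁) of x² - 68y² = 1.
  Expand √68 as a continued fraction. a₀ = ⌊√68⌋ = 8; iterate m_{k+1} = d_k·a_k − m_k, d_{k+1} = (68 − m_{k+1}²)/d_k, a_{k+1} = ⌊(a₀ + m_{k+1})/d_{k+1}⌋ (starting m₀ = 0, d₀ = 1), with convergents p_k = a_k·p_{k-1} + p_{k-2}, q_k = a_k·q_{k-1} + q_{k-2} (p₋₁ = 1, q₋₁ = 0):
  k = 0: a₀ = 8; p₀/q₀ = 8/1; p₀² − 68·q₀² = 64 − 68 = -4.
  k = 1: m = 8, d = 4, a = ⌊(8 + 8)/4⌋ = 4; p/q = (4·8 + 1)/(4·1 + 0) = 33/4; p² − 68·q² = 1089 − 1088 = 1.
  The first convergent with p² − 68·q² = 1 gives the fundamental solution (x₁, y₁) = (33, 4).
Step 2: Apply the recurrence (x_{n+1}, y_{n+1}) = (x₁x_n + 68y₁y_n, x₁y_n + y₁x_n) repeatedly.
  From (x_1, y_1) = (33, 4): x_2 = 33·33 + 68·4·4 = 2177; y_2 = 33·4 + 4·33 = 264.
  From (x_2, y_2) = (2177, 264): x_3 = 33·2177 + 68·4·264 = 143649; y_3 = 33·264 + 4·2177 = 17420.
Step 3: Verify x_3² - 68·y_3² = 20635035201 - 20635035200 = 1 (should be 1). ✓

(x_1, y_1) = (33, 4); (x_3, y_3) = (143649, 17420).


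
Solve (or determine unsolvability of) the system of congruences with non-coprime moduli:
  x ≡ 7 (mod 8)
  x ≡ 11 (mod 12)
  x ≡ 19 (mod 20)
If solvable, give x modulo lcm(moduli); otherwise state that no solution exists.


Moduli 8, 12, 20 are not pairwise coprime, so CRT works modulo lcm(m_i) when all pairwise compatibility conditions hold.
Pairwise compatibility: gcd(m_i, m_j) must divide a_i - a_j for every pair.
Merge one congruence at a time:
  Start: x ≡ 7 (mod 8).
  Combine with x ≡ 11 (mod 12): gcd(8, 12) = 4; 11 - 7 = 4, which IS divisible by 4, so compatible.
    Write x = 7 + 8·t and substitute into x ≡ 11 (mod 12): 8·t ≡ 11 − 7 = 4 (mod 12).
    Divide the congruence (and modulus) by g = 4: 2·t ≡ 1 (mod 3).
    The inverse of 2 mod 3 is 2 (since 2·2 = 4 = 1·3 + 1), so t ≡ 2·1 = 2 ≡ 2 (mod 3).
    Then x = 7 + 8·2 = 23, valid modulo lcm(8, 12) = 24: x ≡ 23 (mod 24).
  Combine with x ≡ 19 (mod 20): gcd(24, 20) = 4; 19 - 23 = -4, which IS divisible by 4, so compatible.
    Write x = 23 + 24·t and substitute into x ≡ 19 (mod 20): 24·t ≡ 19 − 23 = -4 (mod 20).
    Divide the congruence (and modulus) by g = 4: 6·t ≡ -1 (mod 5).
    Reduce coefficients mod 5: 1·t ≡ 4 (mod 5).
    So t ≡ 4 (mod 5).
    Then x = 23 + 24·4 = 119, valid modulo lcm(24, 20) = 120: x ≡ 119 (mod 120).
Verify: 119 mod 8 = 7, 119 mod 12 = 11, 119 mod 20 = 19.

x ≡ 119 (mod 120).


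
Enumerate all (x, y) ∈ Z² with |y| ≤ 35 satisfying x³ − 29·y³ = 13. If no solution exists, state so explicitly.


The equation is x³ - 29y³ = 13. For fixed y, x³ = 29·y³ + 13, so a solution requires the RHS to be a perfect cube.
Strategy: iterate y from -35 to 35, compute RHS = 29·y³ + 13, and check whether it is a (positive or negative) perfect cube.
Check small values of y:
  y = 0: RHS = 13 is not a perfect cube.
  y = 1: RHS = 42 is not a perfect cube.
  y = -1: RHS = -16 is not a perfect cube.
  y = 2: RHS = 245 is not a perfect cube.
  y = -2: RHS = -219 is not a perfect cube.
  y = 3: RHS = 796 is not a perfect cube.
  y = -3: RHS = -770 is not a perfect cube.
Continuing the search up to |y| = 35 finds no solutions either.
No (x, y) in the scanned range satisfies the equation.

No integer solutions with |y| ≤ 35.


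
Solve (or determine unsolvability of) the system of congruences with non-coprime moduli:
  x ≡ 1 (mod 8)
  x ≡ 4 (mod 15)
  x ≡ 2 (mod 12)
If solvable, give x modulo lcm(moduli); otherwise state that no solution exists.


Moduli 8, 15, 12 are not pairwise coprime, so CRT works modulo lcm(m_i) when all pairwise compatibility conditions hold.
Pairwise compatibility: gcd(m_i, m_j) must divide a_i - a_j for every pair.
Merge one congruence at a time:
  Start: x ≡ 1 (mod 8).
  Combine with x ≡ 4 (mod 15): gcd(8, 15) = 1; 4 - 1 = 3, which IS divisible by 1, so compatible.
    Write x = 1 + 8·t and substitute into x ≡ 4 (mod 15): 8·t ≡ 4 − 1 = 3 (mod 15).
    The inverse of 8 mod 15 is 2 (since 8·2 = 16 = 1·15 + 1), so t ≡ 2·3 = 6 ≡ 6 (mod 15).
    Then x = 1 + 8·6 = 49, valid modulo lcm(8, 15) = 120: x ≡ 49 (mod 120).
  Combine with x ≡ 2 (mod 12): gcd(120, 12) = 12, and 2 - 49 = -47 is NOT divisible by 12.
    ⇒ system is inconsistent (no integer solution).

No solution (the system is inconsistent).


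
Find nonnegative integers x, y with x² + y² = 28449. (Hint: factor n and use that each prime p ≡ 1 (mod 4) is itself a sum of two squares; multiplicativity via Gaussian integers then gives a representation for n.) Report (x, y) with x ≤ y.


Step 1: Factor n = 28449 = 3^2 · 29 · 109.
Step 2: Check the mod-4 condition on each prime factor: 3 ≡ 3 (mod 4), exponent 2 (must be even); 29 ≡ 1 (mod 4), exponent 1; 109 ≡ 1 (mod 4), exponent 1.
All primes ≡ 3 (mod 4) appear to even exponent (or don't appear), so by the two-squares theorem n IS expressible as a sum of two squares.
Step 3: Build a representation. Group n = k² · m with k = 3 and m = 29 · 109 = 3161 (a product of primes ≡ 1 (mod 4)); a representation of m scales to one of n via (k·x)² + (k·y)² = k²(x² + y²). Each prime p ≡ 1 (mod 4) is itself a sum of two squares; find a² by testing p − a² for a perfect square:
  29: 29 − 1² = 28, 29 − 2² = 25 = 5² ⇒ 29 = 2² + 5².
  109: 109 − 1² = 108, 109 − 2² = 105, 109 − 3² = 100 = 10² ⇒ 109 = 3² + 10².
  Combine using the Brahmagupta–Fibonacci identity (a² + b²)(c² + d²) = (ac − bd)² + (ad + bc)² = (ac + bd)² + (ad − bc)²:
  29 · 109 = 3161: from (2² + 5²)(3² + 10²), take (2·3 − 5·10, 2·10 + 5·3) = (6 − 50, 20 + 15) = (-44, 35); dropping signs (only squares matter) gives (44, 35); check 44² + 35² = 1936 + 1225 = 3161 ✓.
  Scale by k = 3: (3·44, 3·35) = (132, 105).
Step 4: Order so x ≤ y and verify: 105² + 132² = 11025 + 17424 = 28449 = n. ✓

n = 28449 = 105² + 132² (one valid representation with x ≤ y).


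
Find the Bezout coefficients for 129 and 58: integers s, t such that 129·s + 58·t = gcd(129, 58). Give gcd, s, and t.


Euclidean algorithm on (129, 58) — divide until remainder is 0:
  129 = 2 · 58 + 13
  58 = 4 · 13 + 6
  13 = 2 · 6 + 1
  6 = 6 · 1 + 0
gcd(129, 58) = 1.
Track Bezout coefficients alongside the remainders: start with r₀ = 129 = a·1 + b·0 (s = 1, t = 0) and r₁ = 58 = a·0 + b·1 (s = 0, t = 1); each new remainder r_{k+1} = r_{k-1} − q_k·r_k inherits s_{k+1} = s_{k-1} − q_k·s_k, t_{k+1} = t_{k-1} − q_k·t_k, so r_k = a·s_k + b·t_k at every step:
  q = 2: r = 13, s = 1 − 2·0 = 1, t = 0 − 2·1 = -2  (check: 129·1 + 58·(-2) = 13)
  q = 4: r = 6, s = 0 − 4·1 = -4, t = 1 − 4·(-2) = 9  (check: 129·(-4) + 58·9 = 6)
  q = 2: r = 1, s = 1 − 2·(-4) = 9, t = -2 − 2·9 = -20  (check: 129·9 + 58·(-20) = 1)
The row with r = 1 (the gcd) gives the Bezout coefficients s = 9, t = -20.
Result: 129 · (9) + 58 · (-20) = 1.

gcd(129, 58) = 1; s = 9, t = -20 (check: 129·9 + 58·(-20) = 1).


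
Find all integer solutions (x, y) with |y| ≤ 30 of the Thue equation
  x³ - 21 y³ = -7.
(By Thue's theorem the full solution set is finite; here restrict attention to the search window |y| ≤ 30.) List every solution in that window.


The equation is x³ - 21y³ = -7. For fixed y, x³ = 21·y³ − 7, so a solution requires the RHS to be a perfect cube.
Strategy: iterate y from -30 to 30, compute RHS = 21·y³ − 7, and check whether it is a (positive or negative) perfect cube.
Check small values of y:
  y = 0: RHS = -7 is not a perfect cube.
  y = 1: RHS = 14 is not a perfect cube.
  y = -1: RHS = -28 is not a perfect cube.
  y = 2: RHS = 161 is not a perfect cube.
  y = -2: RHS = -175 is not a perfect cube.
  y = 3: RHS = 560 is not a perfect cube.
  y = -3: RHS = -574 is not a perfect cube.
Continuing the search up to |y| = 30 finds no solutions either.
No (x, y) in the scanned range satisfies the equation.

No integer solutions with |y| ≤ 30.


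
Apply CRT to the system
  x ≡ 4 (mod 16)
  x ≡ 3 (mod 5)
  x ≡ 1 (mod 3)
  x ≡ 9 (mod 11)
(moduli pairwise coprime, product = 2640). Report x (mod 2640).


Product of moduli M = 16 · 5 · 3 · 11 = 2640.
Merge one congruence at a time:
  Start: x ≡ 4 (mod 16).
  Combine with x ≡ 3 (mod 5); new modulus lcm = 80.
    Write x = 4 + 16·t and substitute into x ≡ 3 (mod 5): 16·t ≡ 3 − 4 = -1 (mod 5).
    Reduce coefficients mod 5: 1·t ≡ 4 (mod 5).
    So t ≡ 4 (mod 5).
    Then x = 4 + 16·4 = 68, valid modulo lcm(16, 5) = 80: x ≡ 68 (mod 80).
  Combine with x ≡ 1 (mod 3); new modulus lcm = 240.
    Write x = 68 + 80·t and substitute into x ≡ 1 (mod 3): 80·t ≡ 1 − 68 = -67 (mod 3).
    Reduce coefficients mod 3: 2·t ≡ 2 (mod 3).
    The inverse of 2 mod 3 is 2 (since 2·2 = 4 = 1·3 + 1), so t ≡ 2·2 = 4 ≡ 1 (mod 3).
    Then x = 68 + 80·1 = 148, valid modulo lcm(80, 3) = 240: x ≡ 148 (mod 240).
  Combine with x ≡ 9 (mod 11); new modulus lcm = 2640.
    Write x = 148 + 240·t and substitute into x ≡ 9 (mod 11): 240·t ≡ 9 − 148 = -139 (mod 11).
    Reduce coefficients mod 11: 9·t ≡ 4 (mod 11).
    The inverse of 9 mod 11 is 5 (since 9·5 = 45 = 4·11 + 1), so t ≡ 5·4 = 20 ≡ 9 (mod 11).
    Then x = 148 + 240·9 = 2308, valid modulo lcm(240, 11) = 2640: x ≡ 2308 (mod 2640).
Verify against each original: 2308 mod 16 = 4, 2308 mod 5 = 3, 2308 mod 3 = 1, 2308 mod 11 = 9.

x ≡ 2308 (mod 2640).


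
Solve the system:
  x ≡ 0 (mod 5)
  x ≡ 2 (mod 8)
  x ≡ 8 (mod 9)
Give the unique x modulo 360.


Moduli 5, 8, 9 are pairwise coprime; by CRT there is a unique solution modulo M = 5 · 8 · 9 = 360.
Solve pairwise, accumulating the modulus:
  Start with x ≡ 0 (mod 5).
  Combine with x ≡ 2 (mod 8): since gcd(5, 8) = 1, we get a unique residue mod 40.
    Write x = 0 + 5·t and substitute into x ≡ 2 (mod 8): 5·t ≡ 2 − 0 = 2 (mod 8).
    The inverse of 5 mod 8 is 5 (since 5·5 = 25 = 3·8 + 1), so t ≡ 5·2 = 10 ≡ 2 (mod 8).
    Then x = 0 + 5·2 = 10, valid modulo lcm(5, 8) = 40: x ≡ 10 (mod 40).
  Combine with x ≡ 8 (mod 9): since gcd(40, 9) = 1, we get a unique residue mod 360.
    Write x = 10 + 40·t and substitute into x ≡ 8 (mod 9): 40·t ≡ 8 − 10 = -2 (mod 9).
    Reduce coefficients mod 9: 4·t ≡ 7 (mod 9).
    The inverse of 4 mod 9 is 7 (since 4·7 = 28 = 3·9 + 1), so t ≡ 7·7 = 49 ≡ 4 (mod 9).
    Then x = 10 + 40·4 = 170, valid modulo lcm(40, 9) = 360: x ≡ 170 (mod 360).
Verify: 170 mod 5 = 0 ✓, 170 mod 8 = 2 ✓, 170 mod 9 = 8 ✓.

x ≡ 170 (mod 360).
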